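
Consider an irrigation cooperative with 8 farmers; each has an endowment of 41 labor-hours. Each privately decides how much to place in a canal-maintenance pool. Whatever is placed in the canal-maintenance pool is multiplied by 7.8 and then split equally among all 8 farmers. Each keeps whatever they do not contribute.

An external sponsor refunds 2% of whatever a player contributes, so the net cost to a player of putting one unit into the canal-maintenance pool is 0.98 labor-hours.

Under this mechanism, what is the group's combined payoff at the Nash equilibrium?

328.00 labor-hours

With the mechanism, a contributed unit returns (7.8/8) / 0.98 = 0.9949 per unit of net cost — still below 1 — so contributing 0 remains dominant for every player.
At the Nash equilibrium no one contributes; group total payoff = 8 × 41 = 328.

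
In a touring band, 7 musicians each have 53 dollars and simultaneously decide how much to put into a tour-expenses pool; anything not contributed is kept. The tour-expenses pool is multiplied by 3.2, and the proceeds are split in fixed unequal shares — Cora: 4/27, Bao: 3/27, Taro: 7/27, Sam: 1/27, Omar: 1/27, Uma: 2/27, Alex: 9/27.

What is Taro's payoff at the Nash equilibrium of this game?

Player j's private return per contributed unit is 3.2 × (j's share). Contributing is weakly dominant for j when that share is at least 1/3.2 = 0.3125, and contributing 0 is dominant otherwise.
Alex alone (share 9/27) is above the threshold, contributing 53; the remaining 6 contribute 0. Total contributed: 53.
Taro keeps 53 and receives 3.2 × 53 × 7/27 = 43.97 from the tour-expenses pool, for a payoff of 96.97.

96.97 dollars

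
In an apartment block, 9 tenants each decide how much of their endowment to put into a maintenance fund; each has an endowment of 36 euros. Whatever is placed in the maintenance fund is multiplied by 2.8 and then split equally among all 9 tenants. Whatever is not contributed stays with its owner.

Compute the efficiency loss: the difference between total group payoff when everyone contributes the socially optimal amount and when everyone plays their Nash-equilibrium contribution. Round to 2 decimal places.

583.20 euros

Each contributed unit returns 2.8/9 = 0.3111 to its contributor — below 1 — so contributing 0 is dominant for every player. At the Nash equilibrium everyone keeps their 36, and the group total is 9 × 36 = 324.
Each contributed unit returns 2.800 to the group as a whole (0.3111 to each of 9 players), which exceeds 1, so the social optimum is full contribution: group total = 2.800 × 324 = 907.20.
Efficiency loss = 907.20 − 324 = 583.20.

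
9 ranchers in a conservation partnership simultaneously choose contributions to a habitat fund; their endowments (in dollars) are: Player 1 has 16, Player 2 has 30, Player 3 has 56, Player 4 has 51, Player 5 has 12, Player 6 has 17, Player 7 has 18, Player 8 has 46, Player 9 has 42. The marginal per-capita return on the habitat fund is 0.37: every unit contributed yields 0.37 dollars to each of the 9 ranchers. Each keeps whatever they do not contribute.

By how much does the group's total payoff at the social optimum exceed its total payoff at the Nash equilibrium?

671.04 dollars

The private return per contributed unit is 0.37 < 1 for everyone, so the Nash equilibrium is zero contribution and the group total is Σ E_j = 16 + 30 + 56 + 51 + 12 + 17 + 18 + 46 + 42 = 288.
Each contributed unit returns 3.330 to the group, so the social optimum is full contribution by everyone: group total = 3.330 × 288 = 959.04.
Efficiency loss = (3.330 − 1) × 288 = 671.04.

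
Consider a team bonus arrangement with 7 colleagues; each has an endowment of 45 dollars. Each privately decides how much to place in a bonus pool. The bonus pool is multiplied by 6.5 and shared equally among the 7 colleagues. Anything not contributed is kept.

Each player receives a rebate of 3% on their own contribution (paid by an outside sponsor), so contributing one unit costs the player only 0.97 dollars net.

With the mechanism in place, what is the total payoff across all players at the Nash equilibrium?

Even with the mechanism, each unit contributed returns only (6.5/7) / 0.97 = 0.9573 per unit of net cost, so contributing nothing is still dominant.
At the Nash equilibrium no one contributes; group total payoff = 7 × 45 = 315.

315.00 dollars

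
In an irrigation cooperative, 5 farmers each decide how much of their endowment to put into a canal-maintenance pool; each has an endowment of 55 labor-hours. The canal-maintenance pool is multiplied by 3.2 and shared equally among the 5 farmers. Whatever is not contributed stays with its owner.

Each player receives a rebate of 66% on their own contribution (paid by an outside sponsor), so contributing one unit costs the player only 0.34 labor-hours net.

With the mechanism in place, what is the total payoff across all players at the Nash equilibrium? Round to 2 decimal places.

1061.50 labor-hours

With the mechanism, a contributed unit returns (3.2/5) / 0.34 = 1.8824 per unit of net cost to the contributor — now above 1 — so contributing fully is weakly dominant for every player.
So the Nash equilibrium is full contribution by all 5; the group earns 5 × (55 × 0.66 + 3.2 × 55) = 1061.50.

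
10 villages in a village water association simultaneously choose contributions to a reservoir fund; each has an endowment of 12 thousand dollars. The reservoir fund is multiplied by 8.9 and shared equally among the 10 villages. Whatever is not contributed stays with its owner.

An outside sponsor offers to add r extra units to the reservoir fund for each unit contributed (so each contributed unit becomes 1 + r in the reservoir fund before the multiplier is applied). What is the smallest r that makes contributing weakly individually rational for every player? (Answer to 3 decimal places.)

With matching at rate r, one contributed unit becomes (1 + r) in the reservoir fund and returns 8.9 × (1 + r) / 10 to the contributor.
Setting this equal to 1: 1 + r = 10/8.9 = 1.1236.
So the minimum matching rate is r = 1.1236 − 1 = 0.124.

0.124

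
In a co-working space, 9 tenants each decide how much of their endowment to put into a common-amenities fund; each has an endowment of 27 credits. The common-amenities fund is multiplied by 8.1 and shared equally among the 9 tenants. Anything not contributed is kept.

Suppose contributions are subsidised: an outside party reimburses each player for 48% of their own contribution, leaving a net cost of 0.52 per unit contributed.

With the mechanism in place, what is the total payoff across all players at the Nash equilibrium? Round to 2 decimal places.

The effective private return per unit is now (8.1/9) / 0.52 = 1.7308 > 1, so every player's dominant strategy flips to full contribution.
At the Nash equilibrium everyone contributes 27. Group total payoff = 9 × (27 × 0.48 + 8.1 × 27) = 2084.94.

2084.94 credits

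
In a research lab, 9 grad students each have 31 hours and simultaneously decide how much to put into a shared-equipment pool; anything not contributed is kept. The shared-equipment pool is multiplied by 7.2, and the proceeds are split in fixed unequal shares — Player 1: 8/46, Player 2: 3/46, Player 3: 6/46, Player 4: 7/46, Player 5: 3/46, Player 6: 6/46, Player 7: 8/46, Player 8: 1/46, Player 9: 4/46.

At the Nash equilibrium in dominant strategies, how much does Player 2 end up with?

Player j's private return per contributed unit is 7.2 × (j's share). Contributing is weakly dominant for j when that share is at least 1/7.2 = 0.1389, and contributing 0 is dominant otherwise.
Player 1, Player 4 and Player 7 are above the threshold, contributing 31 each; the remaining 6 contribute 0. Total contributed: 93.
Player 2 keeps 31 and receives 7.2 × 93 × 3/46 = 43.67 from the shared-equipment pool, for a payoff of 74.67.

74.67 hours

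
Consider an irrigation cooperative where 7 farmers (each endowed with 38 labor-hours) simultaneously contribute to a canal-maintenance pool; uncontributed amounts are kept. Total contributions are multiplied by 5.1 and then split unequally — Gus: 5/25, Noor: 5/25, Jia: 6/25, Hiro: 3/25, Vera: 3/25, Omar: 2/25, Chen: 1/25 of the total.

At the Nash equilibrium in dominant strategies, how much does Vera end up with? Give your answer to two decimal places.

A player with share s gets back 5.1·s per unit contributed, so full contribution is dominant for anyone with s > 1/5.1 = 0.1961 and zero contribution is dominant for anyone below.
Gus, Noor and Jia are above the threshold, contributing 38 each; the remaining 4 contribute 0. Total contributed: 114.
Vera keeps 38 and receives 5.1 × 114 × 3/25 = 69.77 from the canal-maintenance pool, for a payoff of 107.77.

107.77 labor-hours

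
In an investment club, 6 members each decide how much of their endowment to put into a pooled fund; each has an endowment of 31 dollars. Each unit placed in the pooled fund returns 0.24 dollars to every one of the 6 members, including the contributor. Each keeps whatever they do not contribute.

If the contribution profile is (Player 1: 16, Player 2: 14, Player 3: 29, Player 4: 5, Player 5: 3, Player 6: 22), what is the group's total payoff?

225.16 dollars

Total contributed: 16 + 14 + 29 + 5 + 3 + 22 = 89; total kept: 6 × 31 − 89 = 97.
The pooled fund pays out 0.24 × 6 × 89 = 128.16 in aggregate.
Group total = 97 + 128.16 = 225.16.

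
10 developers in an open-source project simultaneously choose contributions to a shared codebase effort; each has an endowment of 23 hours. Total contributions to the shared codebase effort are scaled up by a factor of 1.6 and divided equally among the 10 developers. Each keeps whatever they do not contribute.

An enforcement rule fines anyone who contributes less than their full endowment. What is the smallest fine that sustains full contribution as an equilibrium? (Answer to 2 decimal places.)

19.32 hours

Given the others contribute fully, the best deviation is to contribute 0 (any partial contribution still incurs the fine and gives up units whose private return 0.1600 is below 1).
Deviating from 23 to 0 saves 23 hours but forfeits the deviator's share of the drop in the shared codebase effort: 1.6/10 × 23 = 3.68.
So the deviation gain is 23 − 3.68 = 19.32, and the fine must be at least 19.32 hours to wipe it out.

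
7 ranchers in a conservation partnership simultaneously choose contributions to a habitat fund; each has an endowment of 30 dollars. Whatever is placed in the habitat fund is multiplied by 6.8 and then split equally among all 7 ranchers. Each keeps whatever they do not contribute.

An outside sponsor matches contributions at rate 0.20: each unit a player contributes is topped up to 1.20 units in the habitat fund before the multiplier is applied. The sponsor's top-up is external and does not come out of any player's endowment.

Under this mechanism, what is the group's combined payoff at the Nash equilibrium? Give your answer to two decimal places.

With the mechanism, a contributed unit returns 6.8 × 1.20 / 7 = 1.1657 per unit of net cost to the contributor — now above 1 — so contributing fully is weakly dominant for every player.
At the Nash equilibrium everyone contributes 30. Group total payoff = 6.8 × 1.20 × 210 = 1713.60.

1713.60 dollars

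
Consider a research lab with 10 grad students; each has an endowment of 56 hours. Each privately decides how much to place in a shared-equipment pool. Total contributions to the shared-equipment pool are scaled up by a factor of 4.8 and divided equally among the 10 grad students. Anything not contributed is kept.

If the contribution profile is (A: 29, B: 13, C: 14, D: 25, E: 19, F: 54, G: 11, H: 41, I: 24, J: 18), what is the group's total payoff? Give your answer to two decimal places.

Total contributed: 29 + 13 + 14 + 25 + 19 + 54 + 11 + 41 + 24 + 18 = 248; total kept: 10 × 56 − 248 = 312.
The shared-equipment pool pays out 4.8 × 248 = 1190.40 in aggregate.
Group total = 312 + 1190.40 = 1502.40.

1502.40 hours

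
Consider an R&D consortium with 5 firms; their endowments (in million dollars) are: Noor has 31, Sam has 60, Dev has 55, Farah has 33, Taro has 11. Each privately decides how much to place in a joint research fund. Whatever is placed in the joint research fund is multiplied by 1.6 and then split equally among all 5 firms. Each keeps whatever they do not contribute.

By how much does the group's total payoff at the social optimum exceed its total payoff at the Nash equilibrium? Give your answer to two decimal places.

114.00 million dollars

The private return per contributed unit is 1.6/5 = 0.3200 < 1 for every player regardless of endowment, so the Nash equilibrium is zero contribution and the group total is Σ E_j = 31 + 60 + 55 + 33 + 11 = 190.
Each contributed unit returns 1.600 to the group, so the social optimum is full contribution by everyone: group total = 1.600 × 190 = 304.00.
Efficiency loss = (1.600 − 1) × 190 = 114.00.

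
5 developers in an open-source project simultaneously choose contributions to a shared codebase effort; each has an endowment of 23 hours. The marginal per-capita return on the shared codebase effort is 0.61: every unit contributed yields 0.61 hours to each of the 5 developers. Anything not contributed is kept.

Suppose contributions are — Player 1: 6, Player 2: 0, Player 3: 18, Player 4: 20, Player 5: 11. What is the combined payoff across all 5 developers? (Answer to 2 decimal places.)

227.75 hours

Total contributed: 6 + 0 + 18 + 20 + 11 = 55; total kept: 5 × 23 − 55 = 60.
The shared codebase effort pays out 0.61 × 5 × 55 = 167.75 in aggregate.
Group total = 60 + 167.75 = 227.75.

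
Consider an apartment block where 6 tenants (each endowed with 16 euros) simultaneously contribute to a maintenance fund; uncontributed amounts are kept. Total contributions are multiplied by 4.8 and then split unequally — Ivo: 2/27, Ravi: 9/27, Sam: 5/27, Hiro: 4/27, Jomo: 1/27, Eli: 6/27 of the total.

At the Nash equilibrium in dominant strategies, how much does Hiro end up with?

38.76 euros

For player j, contributing a unit is worthwhile iff 4.8 × (j's share) ≥ 1, i.e. iff j's share is at least 0.2083.
Ravi and Eli are above the threshold, contributing 16 each; the remaining 4 contribute 0. Total contributed: 32.
Hiro keeps 16 and receives 4.8 × 32 × 4/27 = 22.76 from the maintenance fund, for a payoff of 38.76.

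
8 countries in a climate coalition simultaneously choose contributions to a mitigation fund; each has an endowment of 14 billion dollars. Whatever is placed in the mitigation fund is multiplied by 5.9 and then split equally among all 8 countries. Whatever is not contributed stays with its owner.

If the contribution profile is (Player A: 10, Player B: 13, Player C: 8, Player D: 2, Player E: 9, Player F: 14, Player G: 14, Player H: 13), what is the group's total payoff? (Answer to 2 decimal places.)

518.70 billion dollars

Total contributed: 10 + 13 + 8 + 2 + 9 + 14 + 14 + 13 = 83; total kept: 8 × 14 − 83 = 29.
The mitigation fund pays out 5.9 × 83 = 489.70 in aggregate.
Group total = 29 + 489.70 = 518.70.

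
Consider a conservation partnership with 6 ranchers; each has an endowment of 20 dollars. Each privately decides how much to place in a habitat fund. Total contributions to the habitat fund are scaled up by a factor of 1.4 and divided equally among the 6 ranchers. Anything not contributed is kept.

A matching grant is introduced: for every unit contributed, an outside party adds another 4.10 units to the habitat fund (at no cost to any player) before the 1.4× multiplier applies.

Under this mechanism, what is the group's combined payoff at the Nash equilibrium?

The effective private return per unit is now 1.4 × 5.10 / 6 = 1.1900 > 1, so every player's dominant strategy flips to full contribution.
So the Nash equilibrium is full contribution by all 6; the group earns 1.4 × 5.10 × 120 = 856.80.

856.80 dollars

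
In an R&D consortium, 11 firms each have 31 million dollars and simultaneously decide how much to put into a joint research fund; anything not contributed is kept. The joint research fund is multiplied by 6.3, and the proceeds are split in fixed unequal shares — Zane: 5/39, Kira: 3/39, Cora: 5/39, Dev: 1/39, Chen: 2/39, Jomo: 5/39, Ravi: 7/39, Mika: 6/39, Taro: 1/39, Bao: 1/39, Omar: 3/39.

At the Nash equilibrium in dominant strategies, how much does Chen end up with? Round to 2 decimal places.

A player with share s gets back 6.3·s per unit contributed, so full contribution is dominant for anyone with s > 1/6.3 = 0.1587 and zero contribution is dominant for anyone below.
The only share above 0.1587 is Ravi's 7/39, contributing 31; the remaining 10 contribute 0. Total contributed: 31.
Chen keeps 31 and receives 6.3 × 31 × 2/39 = 10.02 from the joint research fund, for a payoff of 41.02.

41.02 million dollars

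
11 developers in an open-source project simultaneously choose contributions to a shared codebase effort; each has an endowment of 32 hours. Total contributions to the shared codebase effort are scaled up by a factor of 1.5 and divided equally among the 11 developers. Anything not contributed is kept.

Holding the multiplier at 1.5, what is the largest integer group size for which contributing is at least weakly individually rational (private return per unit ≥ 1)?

1

Private return per unit is 1.5/(group size), which is ≥ 1 whenever the group size is ≤ 1.5.
The largest such integer is 1.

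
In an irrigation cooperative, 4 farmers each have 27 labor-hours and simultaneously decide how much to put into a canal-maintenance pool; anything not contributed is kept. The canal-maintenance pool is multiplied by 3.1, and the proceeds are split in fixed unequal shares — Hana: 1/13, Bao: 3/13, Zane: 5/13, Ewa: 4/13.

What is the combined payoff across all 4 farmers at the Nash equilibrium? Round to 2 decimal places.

Player j's private return per contributed unit is 3.1 × (j's share). Contributing is weakly dominant for j when that share is at least 1/3.1 = 0.3226, and contributing 0 is dominant otherwise.
Only Zane (5/13) clears that bar, contributing 27; the remaining 3 contribute 0. Total contributed: 27.
The canal-maintenance pool pays out 3.1 × 27 = 83.70 in total (split across the unequal shares, but the aggregate is all that matters for the group sum).
The 3 free-riders keep 27 each, adding 81. Group total = 81 + 83.70 = 164.70.

164.70 labor-hours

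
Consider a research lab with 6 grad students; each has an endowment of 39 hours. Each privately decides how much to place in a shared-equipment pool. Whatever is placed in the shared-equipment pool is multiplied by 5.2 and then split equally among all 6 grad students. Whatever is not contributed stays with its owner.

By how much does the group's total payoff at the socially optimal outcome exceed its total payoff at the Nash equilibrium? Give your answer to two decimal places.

982.80 hours

Each contributed unit returns 5.2/6 = 0.8667 to its contributor — below 1 — so contributing 0 is dominant for every player. At the Nash equilibrium everyone keeps their 39, and the group total is 6 × 39 = 234.
Each contributed unit returns 5.200 to the group as a whole (0.8667 to each of 6 players), which exceeds 1, so the social optimum is full contribution: group total = 5.200 × 234 = 1216.80.
Efficiency loss = 1216.80 − 234 = 982.80.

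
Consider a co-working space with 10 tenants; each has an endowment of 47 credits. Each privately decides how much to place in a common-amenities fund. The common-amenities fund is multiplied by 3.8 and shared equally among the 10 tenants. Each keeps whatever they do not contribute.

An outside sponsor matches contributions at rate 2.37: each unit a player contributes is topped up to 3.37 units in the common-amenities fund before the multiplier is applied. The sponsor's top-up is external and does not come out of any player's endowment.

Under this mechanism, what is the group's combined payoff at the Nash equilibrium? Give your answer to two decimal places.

6018.82 credits

The effective private return per unit is now 3.8 × 3.37 / 10 = 1.2806 > 1, so every player's dominant strategy flips to full contribution.
At the Nash equilibrium everyone contributes 47. Group total payoff = 3.8 × 3.37 × 470 = 6018.82.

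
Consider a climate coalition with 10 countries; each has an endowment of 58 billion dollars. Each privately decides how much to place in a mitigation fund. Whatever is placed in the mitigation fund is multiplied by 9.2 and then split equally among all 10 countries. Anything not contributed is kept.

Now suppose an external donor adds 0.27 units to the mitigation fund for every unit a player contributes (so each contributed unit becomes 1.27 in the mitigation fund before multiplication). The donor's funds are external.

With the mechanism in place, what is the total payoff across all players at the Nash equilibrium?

The effective private return per unit is now 9.2 × 1.27 / 10 = 1.1684 > 1, so every player's dominant strategy flips to full contribution.
At the Nash equilibrium everyone contributes 58. Group total payoff = 9.2 × 1.27 × 580 = 6776.72.

6776.72 billion dollars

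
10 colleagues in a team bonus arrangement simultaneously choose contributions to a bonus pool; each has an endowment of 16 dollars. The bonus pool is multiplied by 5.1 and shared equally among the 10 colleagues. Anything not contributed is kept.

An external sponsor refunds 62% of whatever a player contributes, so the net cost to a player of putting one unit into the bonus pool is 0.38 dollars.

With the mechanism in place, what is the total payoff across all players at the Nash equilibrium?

Under the mechanism each unit contributed yields (5.1/10) / 0.38 = 1.3421 back to its contributor per unit of net cost, which exceeds 1, making full contribution the dominant choice for everyone.
So the Nash equilibrium is full contribution by all 10; the group earns 10 × (16 × 0.62 + 5.1 × 16) = 915.20.

915.20 dollars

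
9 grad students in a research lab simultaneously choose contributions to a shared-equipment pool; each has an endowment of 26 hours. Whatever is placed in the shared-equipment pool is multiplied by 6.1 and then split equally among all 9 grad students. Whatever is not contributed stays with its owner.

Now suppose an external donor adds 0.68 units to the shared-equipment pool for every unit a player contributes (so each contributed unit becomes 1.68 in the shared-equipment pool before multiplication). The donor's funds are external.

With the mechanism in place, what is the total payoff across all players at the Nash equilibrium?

The effective private return per unit is now 6.1 × 1.68 / 9 = 1.1387 > 1, so every player's dominant strategy flips to full contribution.
So the Nash equilibrium is full contribution by all 9; the group earns 6.1 × 1.68 × 234 = 2398.03.

2398.03 hours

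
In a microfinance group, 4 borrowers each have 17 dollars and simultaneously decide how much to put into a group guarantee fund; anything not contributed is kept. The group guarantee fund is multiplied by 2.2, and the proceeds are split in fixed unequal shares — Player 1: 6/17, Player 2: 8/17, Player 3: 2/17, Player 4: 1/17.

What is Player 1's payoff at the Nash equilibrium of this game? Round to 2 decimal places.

30.20 dollars

For player j, contributing a unit is worthwhile iff 2.2 × (j's share) ≥ 1, i.e. iff j's share is at least 0.4545.
The only share above 0.4545 is Player 2's 8/17, contributing 17; the remaining 3 contribute 0. Total contributed: 17.
Player 1 keeps 17 and receives 2.2 × 17 × 6/17 = 13.20 from the group guarantee fund, for a payoff of 30.20.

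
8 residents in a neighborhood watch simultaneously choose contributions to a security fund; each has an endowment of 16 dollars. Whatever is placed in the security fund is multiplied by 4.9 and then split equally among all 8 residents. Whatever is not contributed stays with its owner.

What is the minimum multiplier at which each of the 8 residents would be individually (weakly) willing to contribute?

8

A contributed unit returns (multiplier)/8 to its contributor.
This reaches 1 exactly when the multiplier is 8.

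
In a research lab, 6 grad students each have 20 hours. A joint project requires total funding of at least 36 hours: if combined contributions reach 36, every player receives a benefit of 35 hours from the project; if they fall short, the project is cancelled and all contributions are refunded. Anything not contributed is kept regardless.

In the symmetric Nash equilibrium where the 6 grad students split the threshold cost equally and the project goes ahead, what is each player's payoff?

Equal share of the threshold: 36/6 = 6.
At this profile no one gains by cutting their contribution: any cut drops the total below 36, the project is cancelled, contributions are refunded, and the deviator ends with 20, which is less than 20 − 6 + 35 = 49. Contributing more than 6 just wastes the excess. So contributing exactly 6 is a best response.
Each player's payoff: 20 − 6 + 35 = 49.

49 hours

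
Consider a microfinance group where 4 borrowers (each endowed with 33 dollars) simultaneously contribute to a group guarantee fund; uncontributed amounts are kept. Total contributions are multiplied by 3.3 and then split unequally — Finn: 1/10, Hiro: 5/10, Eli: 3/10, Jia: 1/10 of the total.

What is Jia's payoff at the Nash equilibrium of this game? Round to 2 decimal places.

43.89 dollars

For player j, contributing a unit is worthwhile iff 3.3 × (j's share) ≥ 1, i.e. iff j's share is at least 0.3030.
The only share above 0.3030 is Hiro's 5/10, contributing 33; the remaining 3 contribute 0. Total contributed: 33.
Jia keeps 33 and receives 3.3 × 33 × 1/10 = 10.89 from the group guarantee fund, for a payoff of 43.89.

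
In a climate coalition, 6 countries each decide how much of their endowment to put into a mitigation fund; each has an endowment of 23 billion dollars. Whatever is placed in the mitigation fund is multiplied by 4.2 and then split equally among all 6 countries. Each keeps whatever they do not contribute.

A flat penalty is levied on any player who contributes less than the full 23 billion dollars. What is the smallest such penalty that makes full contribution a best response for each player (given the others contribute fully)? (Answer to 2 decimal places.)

Given the others contribute fully, the best deviation is to contribute 0 (any partial contribution still incurs the fine and gives up units whose private return 0.7000 is below 1).
Deviating from 23 to 0 saves 23 billion dollars but forfeits the deviator's share of the drop in the mitigation fund: 4.2/6 × 23 = 16.10.
So the deviation gain is 23 − 16.10 = 6.90, and the fine must be at least 6.90 billion dollars to wipe it out.

6.90 billion dollars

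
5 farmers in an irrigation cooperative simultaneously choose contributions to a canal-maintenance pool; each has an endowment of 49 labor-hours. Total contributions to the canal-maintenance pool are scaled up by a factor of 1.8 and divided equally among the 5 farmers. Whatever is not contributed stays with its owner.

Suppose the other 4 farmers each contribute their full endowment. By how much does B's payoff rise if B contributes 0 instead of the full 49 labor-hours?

Switching from a contribution of 49 to 0 lets B keep an extra 49 labor-hours, but lowers the canal-maintenance pool by 49, which costs B their own share of that drop: 1.8/5 × 49 = 17.64.
Net gain = 49 − 17.64 = 31.36. The private return per contributed unit (0.3600) is below 1, so free-riding is indeed the best response regardless of what the others do.

31.36 labor-hours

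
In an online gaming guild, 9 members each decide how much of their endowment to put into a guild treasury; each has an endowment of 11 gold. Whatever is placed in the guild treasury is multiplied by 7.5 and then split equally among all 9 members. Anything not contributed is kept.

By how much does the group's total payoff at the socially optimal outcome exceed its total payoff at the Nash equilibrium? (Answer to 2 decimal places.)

Each contributed unit returns 7.5/9 = 0.8333 to its contributor — below 1 — so contributing 0 is dominant for every player. At the Nash equilibrium everyone keeps their 11, and the group total is 9 × 11 = 99.
Each contributed unit returns 7.500 to the group as a whole (0.8333 to each of 9 players), which exceeds 1, so the social optimum is full contribution: group total = 7.500 × 99 = 742.50.
Efficiency loss = 742.50 − 99 = 643.50.

643.50 gold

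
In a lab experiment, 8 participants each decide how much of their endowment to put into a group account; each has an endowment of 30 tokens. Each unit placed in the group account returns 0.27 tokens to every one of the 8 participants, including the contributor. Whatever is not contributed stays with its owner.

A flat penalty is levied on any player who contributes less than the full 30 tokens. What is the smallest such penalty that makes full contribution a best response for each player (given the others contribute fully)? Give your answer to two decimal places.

21.90 tokens

Given the others contribute fully, the best deviation is to contribute 0 (any partial contribution still incurs the fine and gives up units whose private return 0.27 is below 1).
Deviating from 30 to 0 saves 30 tokens but forfeits the deviator's share of the drop in the group account: 0.27 × 30 = 8.10.
So the deviation gain is 30 − 8.10 = 21.90, and the fine must be at least 21.90 tokens to wipe it out.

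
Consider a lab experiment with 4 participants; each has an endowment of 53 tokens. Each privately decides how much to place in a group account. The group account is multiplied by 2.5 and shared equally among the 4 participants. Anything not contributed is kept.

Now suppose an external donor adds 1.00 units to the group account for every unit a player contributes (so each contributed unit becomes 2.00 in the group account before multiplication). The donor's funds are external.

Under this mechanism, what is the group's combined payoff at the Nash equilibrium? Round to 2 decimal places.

1060.00 tokens

Under the mechanism each unit contributed yields 2.5 × 2.00 / 4 = 1.2500 back to its contributor per unit of net cost, which exceeds 1, making full contribution the dominant choice for everyone.
So the Nash equilibrium is full contribution by all 4; the group earns 2.5 × 2.00 × 212 = 1060.00.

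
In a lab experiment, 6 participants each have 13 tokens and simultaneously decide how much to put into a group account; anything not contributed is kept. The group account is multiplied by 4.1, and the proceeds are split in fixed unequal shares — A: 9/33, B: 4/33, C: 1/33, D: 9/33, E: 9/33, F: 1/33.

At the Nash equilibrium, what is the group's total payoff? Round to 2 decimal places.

198.90 tokens

A player with share s gets back 4.1·s per unit contributed, so full contribution is dominant for anyone with s > 1/4.1 = 0.2439 and zero contribution is dominant for anyone below.
A, D and E are above the threshold, contributing 13 each; the remaining 3 contribute 0. Total contributed: 39.
The group account pays out 4.1 × 39 = 159.90 in total (split across the unequal shares, but the aggregate is all that matters for the group sum).
The 3 free-riders keep 13 each, adding 39. Group total = 39 + 159.90 = 198.90.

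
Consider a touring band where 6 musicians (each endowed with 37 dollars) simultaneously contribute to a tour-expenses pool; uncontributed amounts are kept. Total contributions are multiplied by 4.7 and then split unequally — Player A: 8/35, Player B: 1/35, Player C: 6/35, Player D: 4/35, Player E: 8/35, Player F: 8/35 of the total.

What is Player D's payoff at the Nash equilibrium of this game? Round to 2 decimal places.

For player j, contributing a unit is worthwhile iff 4.7 × (j's share) ≥ 1, i.e. iff j's share is at least 0.2128.
Player A, Player E and Player F are above the threshold, contributing 37 each; the remaining 3 contribute 0. Total contributed: 111.
Player D keeps 37 and receives 4.7 × 111 × 4/35 = 59.62 from the tour-expenses pool, for a payoff of 96.62.

96.62 dollars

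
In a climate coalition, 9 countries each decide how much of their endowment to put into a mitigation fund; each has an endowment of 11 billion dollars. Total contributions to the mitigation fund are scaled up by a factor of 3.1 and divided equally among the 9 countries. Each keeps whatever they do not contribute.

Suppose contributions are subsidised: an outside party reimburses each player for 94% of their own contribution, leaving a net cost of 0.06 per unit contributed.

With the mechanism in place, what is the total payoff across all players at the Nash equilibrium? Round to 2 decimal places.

With the mechanism, a contributed unit returns (3.1/9) / 0.06 = 5.7407 per unit of net cost to the contributor — now above 1 — so contributing fully is weakly dominant for every player.
At the Nash equilibrium everyone contributes 11. Group total payoff = 9 × (11 × 0.94 + 3.1 × 11) = 399.96.

399.96 billion dollars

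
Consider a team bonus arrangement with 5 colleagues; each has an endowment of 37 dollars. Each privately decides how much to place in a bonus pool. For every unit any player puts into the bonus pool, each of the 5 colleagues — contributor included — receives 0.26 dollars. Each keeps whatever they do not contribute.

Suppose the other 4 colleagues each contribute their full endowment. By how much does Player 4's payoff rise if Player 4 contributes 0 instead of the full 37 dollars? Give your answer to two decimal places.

Switching from a contribution of 37 to 0 lets Player 4 keep an extra 37 dollars, but lowers the bonus pool by 37, which costs Player 4 their own share of that drop: 0.26 × 37 = 9.62.
Net gain = 37 − 9.62 = 27.38. The private return per contributed unit (0.26) is below 1, so free-riding is indeed the best response regardless of what the others do.

27.38 dollars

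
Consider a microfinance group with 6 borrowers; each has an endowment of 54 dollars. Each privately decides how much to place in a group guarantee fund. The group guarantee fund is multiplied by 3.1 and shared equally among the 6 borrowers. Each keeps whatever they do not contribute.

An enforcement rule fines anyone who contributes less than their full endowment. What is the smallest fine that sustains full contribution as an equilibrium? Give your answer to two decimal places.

26.10 dollars

Given the others contribute fully, the best deviation is to contribute 0 (any partial contribution still incurs the fine and gives up units whose private return 0.5167 is below 1).
Deviating from 54 to 0 saves 54 dollars but forfeits the deviator's share of the drop in the group guarantee fund: 3.1/6 × 54 = 27.90.
So the deviation gain is 54 − 27.90 = 26.10, and the fine must be at least 26.10 dollars to wipe it out.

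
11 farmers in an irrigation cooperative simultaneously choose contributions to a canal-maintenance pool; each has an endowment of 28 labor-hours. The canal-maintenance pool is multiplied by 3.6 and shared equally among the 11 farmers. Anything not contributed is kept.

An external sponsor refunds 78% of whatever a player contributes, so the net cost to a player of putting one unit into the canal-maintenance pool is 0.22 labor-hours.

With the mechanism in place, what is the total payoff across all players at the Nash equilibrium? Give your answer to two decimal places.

With the mechanism, a contributed unit returns (3.6/11) / 0.22 = 1.4876 per unit of net cost to the contributor — now above 1 — so contributing fully is weakly dominant for every player.
So the Nash equilibrium is full contribution by all 11; the group earns 11 × (28 × 0.78 + 3.6 × 28) = 1349.04.

1349.04 labor-hours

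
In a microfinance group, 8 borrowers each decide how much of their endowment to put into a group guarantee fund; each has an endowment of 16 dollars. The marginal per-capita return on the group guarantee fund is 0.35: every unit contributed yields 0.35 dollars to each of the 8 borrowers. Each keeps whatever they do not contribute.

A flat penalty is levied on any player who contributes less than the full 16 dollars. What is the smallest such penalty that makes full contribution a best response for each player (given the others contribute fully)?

Given the others contribute fully, the best deviation is to contribute 0 (any partial contribution still incurs the fine and gives up units whose private return 0.35 is below 1).
Deviating from 16 to 0 saves 16 dollars but forfeits the deviator's share of the drop in the group guarantee fund: 0.35 × 16 = 5.60.
So the deviation gain is 16 − 5.60 = 10.40, and the fine must be at least 10.40 dollars to wipe it out.

10.40 dollars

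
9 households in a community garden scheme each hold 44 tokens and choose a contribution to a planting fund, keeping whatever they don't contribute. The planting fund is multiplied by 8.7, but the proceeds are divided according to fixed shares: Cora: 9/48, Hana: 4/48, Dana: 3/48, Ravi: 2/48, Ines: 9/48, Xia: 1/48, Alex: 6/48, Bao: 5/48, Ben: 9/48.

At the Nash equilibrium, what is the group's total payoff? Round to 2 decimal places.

1751.20 tokens

A player with share s gets back 8.7·s per unit contributed, so full contribution is dominant for anyone with s > 1/8.7 = 0.1149 and zero contribution is dominant for anyone below.
Cora, Ines, Alex and Ben are above the threshold, contributing 44 each; the remaining 5 contribute 0. Total contributed: 176.
The planting fund pays out 8.7 × 176 = 1531.20 in total (split across the unequal shares, but the aggregate is all that matters for the group sum).
The 5 free-riders keep 44 each, adding 220. Group total = 220 + 1531.20 = 1751.20.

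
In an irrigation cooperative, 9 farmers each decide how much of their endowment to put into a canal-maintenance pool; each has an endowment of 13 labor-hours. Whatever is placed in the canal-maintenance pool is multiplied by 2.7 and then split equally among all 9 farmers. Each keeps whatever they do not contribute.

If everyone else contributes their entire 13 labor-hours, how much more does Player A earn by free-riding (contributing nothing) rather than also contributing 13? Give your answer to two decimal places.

9.10 labor-hours

Switching from a contribution of 13 to 0 lets Player A keep an extra 13 labor-hours, but lowers the canal-maintenance pool by 13, which costs Player A their own share of that drop: 2.7/9 × 13 = 3.90.
Net gain = 13 − 3.90 = 9.10. The private return per contributed unit (0.3000) is below 1, so free-riding is indeed the best response regardless of what the others do.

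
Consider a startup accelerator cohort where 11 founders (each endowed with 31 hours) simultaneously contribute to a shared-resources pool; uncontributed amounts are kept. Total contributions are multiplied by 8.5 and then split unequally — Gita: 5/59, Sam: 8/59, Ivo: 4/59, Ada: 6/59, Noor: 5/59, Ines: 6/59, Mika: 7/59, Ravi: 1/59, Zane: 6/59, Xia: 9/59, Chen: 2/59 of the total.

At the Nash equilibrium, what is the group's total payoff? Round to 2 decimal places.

Each unit j contributes comes back to j as 8.5 × (j's share), so j prefers to contribute only if that share exceeds 1/8.5 = 0.1176; otherwise keeping the unit dominates.
The shares above 0.1176 belong to Sam, Mika and Xia, contributing 31 each; the remaining 8 contribute 0. Total contributed: 93.
The shared-resources pool pays out 8.5 × 93 = 790.50 in total (split across the unequal shares, but the aggregate is all that matters for the group sum).
The 8 free-riders keep 31 each, adding 248. Group total = 248 + 790.50 = 1038.50.

1038.50 hours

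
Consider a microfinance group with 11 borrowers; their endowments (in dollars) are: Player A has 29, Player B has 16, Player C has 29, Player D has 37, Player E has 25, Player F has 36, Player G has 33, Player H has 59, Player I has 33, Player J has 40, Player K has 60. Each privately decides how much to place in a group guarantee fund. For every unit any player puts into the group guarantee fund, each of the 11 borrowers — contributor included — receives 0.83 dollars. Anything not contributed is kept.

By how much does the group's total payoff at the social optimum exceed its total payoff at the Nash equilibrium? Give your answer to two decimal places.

The private return per contributed unit is 0.83 < 1 for everyone, so the Nash equilibrium is zero contribution and the group total is Σ E_j = 29 + 16 + 29 + 37 + 25 + 36 + 33 + 59 + 33 + 40 + 60 = 397.
Each contributed unit returns 9.130 to the group, so the social optimum is full contribution by everyone: group total = 9.130 × 397 = 3624.61.
Efficiency loss = (9.130 − 1) × 397 = 3227.61.

3227.61 dollars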